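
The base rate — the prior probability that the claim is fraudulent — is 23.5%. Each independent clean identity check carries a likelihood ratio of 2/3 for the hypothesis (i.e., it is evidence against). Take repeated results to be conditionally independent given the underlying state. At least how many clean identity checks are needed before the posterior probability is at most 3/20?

2

Prior odds = 0.235/0.765 = 47/153.
Likelihood ratio per clean identity check = 2/3.
Target posterior odds = 0.15/0.85 = 3/17.
Require (2/3)ⁿ ≤ 3/17 ÷ (47/153) = 27/47.
(2/3)¹ = 2/3 is still above 27/47 but (2/3)² = 4/9 is at or below it, so n = 2.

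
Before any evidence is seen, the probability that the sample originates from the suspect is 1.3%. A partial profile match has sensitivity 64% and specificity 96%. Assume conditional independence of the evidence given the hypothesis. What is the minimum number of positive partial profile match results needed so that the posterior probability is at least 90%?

3

Prior odds: 0.013 ÷ 0.987 = 13/987.
False-positive rate = 1 − 0.96 = 0.04; likelihood ratio of a positive = 0.64/0.04 = 16.
Target odds: 0.9 ÷ 0.1 = 9.
Require 16ⁿ ≥ 9 ÷ (13/987) = 8883/13.
16² = 256 falls short of 8883/13 but 16³ = 4096 reaches it, so n = 3.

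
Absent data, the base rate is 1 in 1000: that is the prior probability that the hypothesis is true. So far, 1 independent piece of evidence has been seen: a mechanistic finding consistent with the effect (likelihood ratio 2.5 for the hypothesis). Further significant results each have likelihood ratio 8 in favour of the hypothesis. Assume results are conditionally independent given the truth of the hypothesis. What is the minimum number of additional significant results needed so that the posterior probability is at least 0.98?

5

Prior odds = 0.001/0.999 = 1/999.
Bayes factor of the evidence already in hand = 2.5.
Odds after that evidence = (1/999) × 2.5 = 5/1998.
Target odds = 0.98/0.02 = 49.
Need 8ⁿ ≥ 49 ÷ (5/1998) = 19580.4.
8⁴ = 4096 falls short of 19580.4 but 8⁵ = 32768 reaches it, so n = 5.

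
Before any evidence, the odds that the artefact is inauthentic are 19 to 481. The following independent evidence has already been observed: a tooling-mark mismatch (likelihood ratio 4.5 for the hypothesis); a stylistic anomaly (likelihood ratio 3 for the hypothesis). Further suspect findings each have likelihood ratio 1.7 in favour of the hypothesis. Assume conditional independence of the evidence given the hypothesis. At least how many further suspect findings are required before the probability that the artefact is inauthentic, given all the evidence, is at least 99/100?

Prior odds = 19/481.
Combined Bayes factor of the evidence already in hand = 4.5 × 3 = 13.5.
Odds after that evidence = (19/481) × 13.5 = 513/962.
Target odds = 0.99/0.01 = 99.
Need 1.7ⁿ ≥ 99 ÷ (513/962) = 10582/57.
1.7⁹ ≈118.588 falls short of 10582/57 but 1.7¹⁰ ≈201.599 reaches it, so n = 10.

10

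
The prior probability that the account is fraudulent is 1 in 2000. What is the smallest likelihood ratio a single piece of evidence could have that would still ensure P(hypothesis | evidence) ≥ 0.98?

97951

Prior odds = 0.0005/0.9995 = 1/1999.
Target odds = 0.98/0.02 = 49.
Required Bayes factor = 49 ÷ (1/1999) = 97951.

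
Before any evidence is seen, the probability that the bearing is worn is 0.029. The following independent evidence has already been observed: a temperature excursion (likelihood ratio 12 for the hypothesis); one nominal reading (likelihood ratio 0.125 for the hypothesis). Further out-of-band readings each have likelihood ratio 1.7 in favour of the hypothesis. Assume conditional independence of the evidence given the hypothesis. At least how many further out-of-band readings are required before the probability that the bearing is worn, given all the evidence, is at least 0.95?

12

Prior odds = 0.029/0.971 = 29/971.
Combined Bayes factor of the evidence already in hand = 12 × 0.125 = 1.5.
Odds after that evidence = (29/971) × 1.5 = 87/1942.
Target odds = 0.95/0.05 = 19.
Need 1.7ⁿ ≥ 19 ÷ (87/1942) = 36898/87.
1.7¹¹ ≈342.719 falls short of 36898/87 but 1.7¹² ≈582.622 reaches it, so n = 12.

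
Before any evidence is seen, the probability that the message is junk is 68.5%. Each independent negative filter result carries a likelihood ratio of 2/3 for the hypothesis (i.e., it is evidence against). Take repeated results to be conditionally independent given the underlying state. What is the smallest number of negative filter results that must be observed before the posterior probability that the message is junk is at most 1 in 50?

Prior odds: 0.685 ÷ 0.315 = 137/63.
Likelihood ratio per negative filter result = 2/3.
Target posterior odds = 0.02/0.98 = 1/49.
Require (2/3)ⁿ ≤ 1/49 ÷ (137/63) = 9/959.
(2/3)¹¹ = 2048/177147 is still above 9/959 but (2/3)¹² = 4096/531441 is at or below it, so n = 12.

12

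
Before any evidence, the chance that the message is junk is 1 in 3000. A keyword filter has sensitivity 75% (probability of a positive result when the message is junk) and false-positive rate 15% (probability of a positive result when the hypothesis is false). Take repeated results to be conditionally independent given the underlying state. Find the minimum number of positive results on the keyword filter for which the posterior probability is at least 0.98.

8

Prior odds = (1/3000)/(2999/3000) = 1/2999.
Likelihood ratio of a positive result = 0.75/0.15 = 5.
Target posterior odds = 0.98/0.02 = 49.
Require 5ⁿ ≥ 49 ÷ (1/2999) = 146951.
5⁷ = 78125 falls short of 146951 but 5⁸ = 390625 reaches it, so n = 8.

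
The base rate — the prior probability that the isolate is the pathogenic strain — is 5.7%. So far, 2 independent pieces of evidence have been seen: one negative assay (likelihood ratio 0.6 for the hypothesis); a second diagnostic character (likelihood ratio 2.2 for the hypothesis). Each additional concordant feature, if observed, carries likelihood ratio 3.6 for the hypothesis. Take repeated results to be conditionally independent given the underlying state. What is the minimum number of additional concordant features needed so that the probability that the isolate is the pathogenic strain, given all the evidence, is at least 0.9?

Prior odds = 0.057/0.943 = 57/943.
Combined Bayes factor of the evidence already in hand = 0.6 × 2.2 = 1.32.
Odds after that evidence = (57/943) × 1.32 = 1881/23575.
Target odds = 0.9/0.1 = 9.
Need 3.6ⁿ ≥ 9 ÷ (1881/23575) = 23575/209.
3.6³ = 46.656 falls short of 23575/209 but 3.6⁴ = 167.9616 reaches it, so n = 4.

4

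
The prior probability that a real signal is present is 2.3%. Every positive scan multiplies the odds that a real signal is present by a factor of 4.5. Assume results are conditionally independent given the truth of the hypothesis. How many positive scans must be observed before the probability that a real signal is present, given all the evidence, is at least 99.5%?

Prior odds: 0.023 ÷ 0.977 = 23/977.
Likelihood ratio per positive scan = 4.5.
Target posterior odds = 0.995/0.005 = 199.
Need (23/977) × 4.5ⁿ ≥ 199, i.e. 4.5ⁿ ≥ 194423/23.
4.5⁶ = 8303.765625 falls short of 194423/23 but 4.5⁷ = 4782969/128 reaches it, so n = 7.

7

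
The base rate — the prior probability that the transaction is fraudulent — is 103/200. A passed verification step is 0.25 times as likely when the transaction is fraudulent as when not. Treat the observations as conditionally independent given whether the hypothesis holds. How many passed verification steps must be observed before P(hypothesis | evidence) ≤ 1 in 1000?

Prior odds: 0.515 ÷ 0.485 = 103/97.
Likelihood ratio per passed verification step = 0.25.
Target odds: 0.001 ÷ 0.999 = 1/999.
Require 0.25ⁿ ≤ 1/999 ÷ (103/97) = 97/102897.
0.25⁵ = 1/1024 is still above 97/102897 but 0.25⁶ = 1/4096 is at or below it, so n = 6.

6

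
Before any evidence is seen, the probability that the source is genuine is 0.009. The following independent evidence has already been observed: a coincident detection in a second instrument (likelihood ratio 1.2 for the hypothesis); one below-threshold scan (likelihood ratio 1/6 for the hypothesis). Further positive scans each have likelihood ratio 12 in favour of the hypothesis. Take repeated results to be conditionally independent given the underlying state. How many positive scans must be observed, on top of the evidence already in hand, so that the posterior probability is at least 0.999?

Prior odds = 0.009/0.991 = 9/991.
Combined Bayes factor of the evidence already in hand = 1.2 × (1/6) = 0.2.
Odds after that evidence = (9/991) × 0.2 = 9/4955.
Target odds = 0.999/0.001 = 999.
Need 12ⁿ ≥ 999 ÷ (9/4955) = 550005.
12⁵ = 248832 falls short of 550005 but 12⁶ = 2985984 reaches it, so n = 6.

6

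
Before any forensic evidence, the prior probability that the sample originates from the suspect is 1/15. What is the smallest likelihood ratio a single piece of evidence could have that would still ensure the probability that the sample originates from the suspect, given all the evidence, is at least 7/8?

Prior odds = (1/15)/(14/15) = 1/14.
Target odds = 0.875/0.125 = 7.
Required Bayes factor = 7 ÷ (1/14) = 98.

98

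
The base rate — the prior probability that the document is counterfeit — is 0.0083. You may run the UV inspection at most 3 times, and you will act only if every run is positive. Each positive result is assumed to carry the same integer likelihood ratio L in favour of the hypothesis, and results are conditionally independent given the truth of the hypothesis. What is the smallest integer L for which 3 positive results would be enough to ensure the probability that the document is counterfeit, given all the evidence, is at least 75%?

Prior odds = 0.0083/0.9917 = 83/9917.
Target odds = 0.75/0.25 = 3.
Need L³ ≥ 3 ÷ (83/9917) = 29751/83.
7³ = 343 < 29751/83 ≤ 512 = 8³, so L = 8.

8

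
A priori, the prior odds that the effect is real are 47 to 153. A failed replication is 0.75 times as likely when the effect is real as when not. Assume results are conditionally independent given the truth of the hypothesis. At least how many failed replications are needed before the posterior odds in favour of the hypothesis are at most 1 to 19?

Prior odds = 47/153.
Likelihood ratio per failed replication = 0.75.
Target odds = 1/19.
Require 0.75ⁿ ≤ 1/19 ÷ (47/153) = 153/893.
0.75⁶ = 729/4096 is still above 153/893 but 0.75⁷ = 2187/16384 is at or below it, so n = 7.

7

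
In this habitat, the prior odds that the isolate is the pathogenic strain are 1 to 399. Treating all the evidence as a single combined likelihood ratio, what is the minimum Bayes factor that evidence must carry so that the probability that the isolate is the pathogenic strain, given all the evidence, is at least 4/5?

1596

Prior odds = 1/399.
Target odds = 0.8/0.2 = 4.
Required Bayes factor = 4 ÷ (1/399) = 1596.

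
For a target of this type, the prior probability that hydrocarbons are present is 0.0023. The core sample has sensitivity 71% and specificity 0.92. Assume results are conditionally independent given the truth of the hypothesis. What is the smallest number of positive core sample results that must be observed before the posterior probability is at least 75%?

Prior odds = 0.0023/0.9977 = 23/9977.
False-positive rate = 1 − 0.92 = 0.08; likelihood ratio of a positive = 0.71/0.08 = 8.875.
Target odds: 0.75 ÷ 0.25 = 3.
Require 8.875ⁿ ≥ 3 ÷ (23/9977) = 29931/23.
8.875³ = 357911/512 falls short of 29931/23 but 8.875⁴ = 25411681/4096 reaches it, so n = 4.

4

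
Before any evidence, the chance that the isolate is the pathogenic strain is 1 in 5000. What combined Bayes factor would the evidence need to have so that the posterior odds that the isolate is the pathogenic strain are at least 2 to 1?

Prior odds = 0.0002/0.9998 = 1/4999.
Target odds = 2.
Required Bayes factor = 2 ÷ (1/4999) = 9998.

9998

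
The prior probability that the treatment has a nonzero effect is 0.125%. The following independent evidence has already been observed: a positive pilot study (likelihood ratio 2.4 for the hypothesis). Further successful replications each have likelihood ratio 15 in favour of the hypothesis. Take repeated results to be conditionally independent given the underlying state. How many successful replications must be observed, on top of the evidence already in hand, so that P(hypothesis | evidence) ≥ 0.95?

4

Prior odds = 0.00125/0.99875 = 1/799.
Bayes factor of the evidence already in hand = 2.4.
Odds after that evidence = (1/799) × 2.4 = 12/3995.
Target odds = 0.95/0.05 = 19.
Need 15ⁿ ≥ 19 ÷ (12/3995) = 75905/12.
15³ = 3375 falls short of 75905/12 but 15⁴ = 50625 reaches it, so n = 4.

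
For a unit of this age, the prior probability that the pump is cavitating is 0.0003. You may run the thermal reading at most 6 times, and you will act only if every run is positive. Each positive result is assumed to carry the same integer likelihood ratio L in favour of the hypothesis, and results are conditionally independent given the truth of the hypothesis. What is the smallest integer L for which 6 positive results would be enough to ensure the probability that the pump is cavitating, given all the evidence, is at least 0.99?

Prior odds = 0.0003/0.9997 = 3/9997.
Target odds = 0.99/0.01 = 99.
Need L⁶ ≥ 99 ÷ (3/9997) = 329901.
8⁶ = 262144 < 329901 ≤ 531441 = 9⁶, so L = 9.

9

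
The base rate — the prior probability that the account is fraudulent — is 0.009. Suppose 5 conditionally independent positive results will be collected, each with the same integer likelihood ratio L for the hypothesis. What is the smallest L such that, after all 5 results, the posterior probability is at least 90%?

4

Prior odds = 0.009/0.991 = 9/991.
Target odds = 0.9/0.1 = 9.
Need L⁵ ≥ 9 ÷ (9/991) = 991.
3⁵ = 243 < 991 ≤ 1024 = 4⁵, so L = 4.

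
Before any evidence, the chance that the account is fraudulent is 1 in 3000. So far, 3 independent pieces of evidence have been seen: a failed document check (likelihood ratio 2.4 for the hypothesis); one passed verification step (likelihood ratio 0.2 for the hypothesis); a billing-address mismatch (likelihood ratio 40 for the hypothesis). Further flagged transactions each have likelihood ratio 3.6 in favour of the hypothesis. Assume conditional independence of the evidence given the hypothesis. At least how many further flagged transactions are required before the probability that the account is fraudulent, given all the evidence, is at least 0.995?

9

Prior odds = (1/3000)/(2999/3000) = 1/2999.
Combined Bayes factor of the evidence already in hand = 2.4 × 0.2 × 40 = 19.2.
Odds after that evidence = (1/2999) × 19.2 = 96/14995.
Target odds = 0.995/0.005 = 199.
Need 3.6ⁿ ≥ 199 ÷ (96/14995) = 2984005/96.
3.6⁸ ≈28211.1 falls short of 2984005/96 but 3.6⁹ ≈101560 reaches it, so n = 9.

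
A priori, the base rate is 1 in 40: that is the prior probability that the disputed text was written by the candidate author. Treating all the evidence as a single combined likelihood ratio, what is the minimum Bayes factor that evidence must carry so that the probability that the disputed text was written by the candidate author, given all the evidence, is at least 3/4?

117

Prior odds = 0.025/0.975 = 1/39.
Target odds = 0.75/0.25 = 3.
Required Bayes factor = 3 ÷ (1/39) = 117.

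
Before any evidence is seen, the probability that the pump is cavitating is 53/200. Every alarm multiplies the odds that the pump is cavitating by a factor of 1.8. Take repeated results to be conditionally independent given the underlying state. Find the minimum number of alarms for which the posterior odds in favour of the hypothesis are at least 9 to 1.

Prior odds = 0.265/0.735 = 53/147.
Likelihood ratio per alarm = 1.8.
Target odds = 9.
Require 1.8ⁿ ≥ 9 ÷ (53/147) = 1323/53.
1.8⁵ = 18.89568 falls short of 1323/53 but 1.8⁶ = 531441/15625 reaches it, so n = 6.

6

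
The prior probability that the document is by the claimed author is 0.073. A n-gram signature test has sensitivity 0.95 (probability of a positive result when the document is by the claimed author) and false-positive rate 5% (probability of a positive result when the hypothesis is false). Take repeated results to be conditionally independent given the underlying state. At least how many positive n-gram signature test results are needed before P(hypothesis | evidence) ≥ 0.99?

3

Prior odds: 0.073 ÷ 0.927 = 73/927.
Likelihood ratio of a positive result = 0.95/0.05 = 19.
Target odds: 0.99 ÷ 0.01 = 99.
Require 19ⁿ ≥ 99 ÷ (73/927) = 91773/73.
19² = 361 falls short of 91773/73 but 19³ = 6859 reaches it, so n = 3.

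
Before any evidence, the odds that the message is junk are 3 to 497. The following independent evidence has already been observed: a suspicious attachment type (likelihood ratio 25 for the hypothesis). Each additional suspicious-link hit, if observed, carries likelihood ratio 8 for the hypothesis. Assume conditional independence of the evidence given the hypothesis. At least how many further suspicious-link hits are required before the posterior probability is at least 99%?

4

Prior odds = 3/497.
Bayes factor of the evidence already in hand = 25.
Odds after that evidence = (3/497) × 25 = 75/497.
Target odds = 0.99/0.01 = 99.
Need 8ⁿ ≥ 99 ÷ (75/497) = 656.04.
8³ = 512 falls short of 656.04 but 8⁴ = 4096 reaches it, so n = 4.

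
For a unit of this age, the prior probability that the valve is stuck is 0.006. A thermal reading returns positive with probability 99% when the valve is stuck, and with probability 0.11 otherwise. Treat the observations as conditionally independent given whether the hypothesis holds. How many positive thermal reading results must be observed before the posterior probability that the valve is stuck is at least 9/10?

Prior odds: 0.006 ÷ 0.994 = 3/497.
Likelihood ratio of a positive result = 0.99/0.11 = 9.
Target posterior odds = 0.9/0.1 = 9.
Require 9ⁿ ≥ 9 ÷ (3/497) = 1491.
9³ = 729 falls short of 1491 but 9⁴ = 6561 reaches it, so n = 4.

4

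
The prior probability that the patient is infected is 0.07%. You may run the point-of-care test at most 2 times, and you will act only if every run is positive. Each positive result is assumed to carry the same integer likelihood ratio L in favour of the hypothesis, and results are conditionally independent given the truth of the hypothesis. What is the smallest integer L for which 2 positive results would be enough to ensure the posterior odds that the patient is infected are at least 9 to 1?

Prior odds = 0.0007/0.9993 = 7/9993.
Target odds = 9.
Need L² ≥ 9 ÷ (7/9993) = 89937/7.
113² = 12769 < 89937/7 ≤ 12996 = 114², so L = 114.

114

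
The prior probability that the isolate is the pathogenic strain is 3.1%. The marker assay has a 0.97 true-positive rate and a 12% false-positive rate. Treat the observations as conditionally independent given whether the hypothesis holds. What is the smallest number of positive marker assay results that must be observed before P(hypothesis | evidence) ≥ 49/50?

Prior odds: 0.031 ÷ 0.969 = 31/969.
Likelihood ratio of a positive result = 0.97/0.12 = 97/12.
Target posterior odds = 0.98/0.02 = 49.
Require (97/12)ⁿ ≥ 49 ÷ (31/969) = 47481/31.
(97/12)³ = 912673/1728 falls short of 47481/31 but (97/12)⁴ = 88529281/20736 reaches it, so n = 4.

4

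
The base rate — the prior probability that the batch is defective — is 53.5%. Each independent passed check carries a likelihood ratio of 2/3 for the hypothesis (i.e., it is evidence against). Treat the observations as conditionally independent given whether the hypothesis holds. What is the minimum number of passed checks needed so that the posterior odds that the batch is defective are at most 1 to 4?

4

Prior odds: 0.535 ÷ 0.465 = 107/93.
Likelihood ratio per passed check = 2/3.
Target odds = 0.25.
Require (2/3)ⁿ ≤ 0.25 ÷ (107/93) = 93/428.
(2/3)³ = 8/27 is still above 93/428 but (2/3)⁴ = 16/81 is at or below it, so n = 4.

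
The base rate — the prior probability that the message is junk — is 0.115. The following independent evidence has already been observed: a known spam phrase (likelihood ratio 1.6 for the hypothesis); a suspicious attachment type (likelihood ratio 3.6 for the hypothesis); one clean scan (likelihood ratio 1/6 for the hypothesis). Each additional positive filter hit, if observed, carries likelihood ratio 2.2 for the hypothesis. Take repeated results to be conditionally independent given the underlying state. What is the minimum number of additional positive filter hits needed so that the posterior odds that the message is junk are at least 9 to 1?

Prior odds = 0.115/0.885 = 23/177.
Combined Bayes factor of the evidence already in hand = 1.6 × 3.6 × (1/6) = 0.96.
Odds after that evidence = (23/177) × 0.96 = 184/1475.
Target odds = 9.
Need 2.2ⁿ ≥ 9 ÷ (184/1475) = 13275/184.
2.2⁵ = 51.53632 falls short of 13275/184 but 2.2⁶ = 1771561/15625 reaches it, so n = 6.

6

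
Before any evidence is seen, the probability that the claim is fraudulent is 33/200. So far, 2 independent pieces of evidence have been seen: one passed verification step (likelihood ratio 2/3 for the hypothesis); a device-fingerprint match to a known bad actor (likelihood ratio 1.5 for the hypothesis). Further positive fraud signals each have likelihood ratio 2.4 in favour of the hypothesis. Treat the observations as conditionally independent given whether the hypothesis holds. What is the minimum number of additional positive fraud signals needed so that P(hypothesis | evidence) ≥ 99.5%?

8

Prior odds = 0.165/0.835 = 33/167.
Combined Bayes factor of the evidence already in hand = (2/3) × 1.5 = 1.
Odds after that evidence = (33/167) × 1 = 33/167.
Target odds = 0.995/0.005 = 199.
Need 2.4ⁿ ≥ 199 ÷ (33/167) = 33233/33.
2.4⁷ = 35831808/78125 falls short of 33233/33 but 2.4⁸ = 429981696/390625 reaches it, so n = 8.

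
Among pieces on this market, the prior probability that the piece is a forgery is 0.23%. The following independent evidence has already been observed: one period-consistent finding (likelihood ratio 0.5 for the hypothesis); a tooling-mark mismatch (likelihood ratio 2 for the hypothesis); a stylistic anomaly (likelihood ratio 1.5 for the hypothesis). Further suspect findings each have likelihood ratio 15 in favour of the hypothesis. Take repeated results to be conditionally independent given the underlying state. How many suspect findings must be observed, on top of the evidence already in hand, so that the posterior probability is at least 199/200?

5

Prior odds = 0.0023/0.9977 = 23/9977.
Combined Bayes factor of the evidence already in hand = 0.5 × 2 × 1.5 = 1.5.
Odds after that evidence = (23/9977) × 1.5 = 69/19954.
Target odds = 0.995/0.005 = 199.
Need 15ⁿ ≥ 199 ÷ (69/19954) = 3970846/69.
15⁴ = 50625 falls short of 3970846/69 but 15⁵ = 759375 reaches it, so n = 5.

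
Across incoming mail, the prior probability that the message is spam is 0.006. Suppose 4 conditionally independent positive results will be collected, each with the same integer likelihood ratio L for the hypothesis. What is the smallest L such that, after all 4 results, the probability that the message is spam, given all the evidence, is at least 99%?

12

Prior odds = 0.006/0.994 = 3/497.
Target odds = 0.99/0.01 = 99.
Need L⁴ ≥ 99 ÷ (3/497) = 16401.
11⁴ = 14641 < 16401 ≤ 20736 = 12⁴, so L = 12.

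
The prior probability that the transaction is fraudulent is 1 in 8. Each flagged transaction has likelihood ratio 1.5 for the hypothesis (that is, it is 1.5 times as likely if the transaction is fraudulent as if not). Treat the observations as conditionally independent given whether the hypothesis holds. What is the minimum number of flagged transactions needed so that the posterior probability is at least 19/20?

Prior odds: 0.125 ÷ 0.875 = 1/7.
Likelihood ratio per flagged transaction = 1.5.
Target posterior odds = 0.95/0.05 = 19.
Require 1.5ⁿ ≥ 19 ÷ (1/7) = 133.
1.5¹² = 531441/4096 falls short of 133 but 1.5¹³ = 1594323/8192 reaches it, so n = 13.

13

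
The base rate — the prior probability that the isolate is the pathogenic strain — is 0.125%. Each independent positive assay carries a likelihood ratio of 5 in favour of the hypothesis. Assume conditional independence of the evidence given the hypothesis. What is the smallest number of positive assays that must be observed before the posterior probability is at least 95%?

6

Prior odds: 0.00125 ÷ 0.99875 = 1/799.
Likelihood ratio per positive assay = 5.
Target posterior odds = 0.95/0.05 = 19.
Require 5ⁿ ≥ 19 ÷ (1/799) = 15181.
5⁵ = 3125 falls short of 15181 but 5⁶ = 15625 reaches it, so n = 6.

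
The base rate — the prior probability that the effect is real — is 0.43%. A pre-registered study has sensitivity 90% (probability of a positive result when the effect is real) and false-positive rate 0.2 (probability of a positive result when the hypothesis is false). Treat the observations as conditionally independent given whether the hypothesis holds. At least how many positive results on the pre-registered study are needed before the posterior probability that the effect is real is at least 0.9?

6

Prior odds: 0.0043 ÷ 0.9957 = 43/9957.
Likelihood ratio of a positive result = 0.9/0.2 = 4.5.
Target odds: 0.9 ÷ 0.1 = 9.
Require 4.5ⁿ ≥ 9 ÷ (43/9957) = 89613/43.
4.5⁵ = 1845.28125 falls short of 89613/43 but 4.5⁶ = 8303.765625 reaches it, so n = 6.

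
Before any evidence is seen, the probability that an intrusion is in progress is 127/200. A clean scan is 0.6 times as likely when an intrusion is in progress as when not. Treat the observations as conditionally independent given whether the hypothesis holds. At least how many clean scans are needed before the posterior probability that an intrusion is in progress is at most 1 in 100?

Prior odds: 0.635 ÷ 0.365 = 127/73.
Likelihood ratio per clean scan = 0.6.
Target odds: 0.01 ÷ 0.99 = 1/99.
Require 0.6ⁿ ≤ 1/99 ÷ (127/73) = 73/12573.
0.6¹⁰ = 59049/9765625 is still above 73/12573 but 0.6¹¹ = 177147/48828125 is at or below it, so n = 11.

11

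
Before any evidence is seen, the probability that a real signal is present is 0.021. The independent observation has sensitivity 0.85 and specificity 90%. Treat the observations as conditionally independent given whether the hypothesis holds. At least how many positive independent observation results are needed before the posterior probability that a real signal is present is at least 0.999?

Prior odds = 0.021/0.979 = 21/979.
False-positive rate = 1 − 0.9 = 0.1; likelihood ratio of a positive = 0.85/0.1 = 8.5.
Target odds: 0.999 ÷ 0.001 = 999.
Need (21/979) × 8.5ⁿ ≥ 999, i.e. 8.5ⁿ ≥ 326007/7.
8.5⁵ = 44370.53125 falls short of 326007/7 but 8.5⁶ = 24137569/64 reaches it, so n = 6.

6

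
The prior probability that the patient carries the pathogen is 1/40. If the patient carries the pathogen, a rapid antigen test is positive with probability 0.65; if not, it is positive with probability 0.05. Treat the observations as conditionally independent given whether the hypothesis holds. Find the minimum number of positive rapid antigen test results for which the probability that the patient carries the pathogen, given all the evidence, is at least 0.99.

Prior odds = 0.025/0.975 = 1/39.
Likelihood ratio of a positive = 0.65/0.05 = 13.
Target odds: 0.99 ÷ 0.01 = 99.
Require 13ⁿ ≥ 99 ÷ (1/39) = 3861.
13³ = 2197 falls short of 3861 but 13⁴ = 28561 reaches it, so n = 4.

4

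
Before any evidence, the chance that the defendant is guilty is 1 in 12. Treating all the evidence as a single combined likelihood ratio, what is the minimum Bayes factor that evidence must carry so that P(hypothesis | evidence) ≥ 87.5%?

Prior odds = (1/12)/(11/12) = 1/11.
Target odds = 0.875/0.125 = 7.
Required Bayes factor = 7 ÷ (1/11) = 77.

77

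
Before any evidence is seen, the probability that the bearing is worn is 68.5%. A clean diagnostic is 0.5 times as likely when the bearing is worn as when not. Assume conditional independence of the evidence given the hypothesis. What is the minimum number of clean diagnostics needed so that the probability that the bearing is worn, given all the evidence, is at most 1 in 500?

11

Prior odds = 0.685/0.315 = 137/63.
Likelihood ratio per clean diagnostic = 0.5.
Target odds: 0.002 ÷ 0.998 = 1/499.
Need (137/63) × 0.5ⁿ ≤ 1/499, i.e. 0.5ⁿ ≤ 63/68363.
0.5¹⁰ = 1/1024 is still above 63/68363 but 0.5¹¹ = 1/2048 is at or below it, so n = 11.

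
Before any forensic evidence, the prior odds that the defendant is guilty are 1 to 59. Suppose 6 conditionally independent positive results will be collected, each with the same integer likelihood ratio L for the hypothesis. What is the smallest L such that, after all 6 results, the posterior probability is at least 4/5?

3

Prior odds = 1/59.
Target odds = 0.8/0.2 = 4.
Need L⁶ ≥ 4 ÷ (1/59) = 236.
2⁶ = 64 < 236 ≤ 729 = 3⁶, so L = 3.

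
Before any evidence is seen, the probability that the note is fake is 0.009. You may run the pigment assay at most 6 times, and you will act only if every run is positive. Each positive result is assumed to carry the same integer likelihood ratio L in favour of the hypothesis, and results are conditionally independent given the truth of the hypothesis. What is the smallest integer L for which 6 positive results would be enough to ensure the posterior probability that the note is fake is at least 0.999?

7

Prior odds = 0.009/0.991 = 9/991.
Target odds = 0.999/0.001 = 999.
Need L⁶ ≥ 999 ÷ (9/991) = 110001.
6⁶ = 46656 < 110001 ≤ 117649 = 7⁶, so L = 7.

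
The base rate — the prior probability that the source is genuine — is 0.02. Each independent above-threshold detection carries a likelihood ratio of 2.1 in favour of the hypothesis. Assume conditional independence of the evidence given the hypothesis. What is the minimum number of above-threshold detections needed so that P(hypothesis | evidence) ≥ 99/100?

12

Prior odds = 0.02/0.98 = 1/49.
Likelihood ratio per above-threshold detection = 2.1.
Target odds: 0.99 ÷ 0.01 = 99.
Need (1/49) × 2.1ⁿ ≥ 99, i.e. 2.1ⁿ ≥ 4851.
2.1¹¹ ≈3502.78 falls short of 4851 but 2.1¹² ≈7355.83 reaches it, so n = 12.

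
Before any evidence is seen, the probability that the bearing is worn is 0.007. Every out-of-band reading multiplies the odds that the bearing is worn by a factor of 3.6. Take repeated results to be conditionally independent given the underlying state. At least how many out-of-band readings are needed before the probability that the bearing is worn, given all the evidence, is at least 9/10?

6

Prior odds = 0.007/0.993 = 7/993.
Likelihood ratio per out-of-band reading = 3.6.
Target posterior odds = 0.9/0.1 = 9.
Require 3.6ⁿ ≥ 9 ÷ (7/993) = 8937/7.
3.6⁵ = 604.66176 falls short of 8937/7 but 3.6⁶ = 34012224/15625 reaches it, so n = 6.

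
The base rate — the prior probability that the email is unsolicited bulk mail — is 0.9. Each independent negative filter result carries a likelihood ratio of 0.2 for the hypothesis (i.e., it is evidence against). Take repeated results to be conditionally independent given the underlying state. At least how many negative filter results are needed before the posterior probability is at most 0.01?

Prior odds: 0.9 ÷ 0.1 = 9.
Likelihood ratio per negative filter result = 0.2.
Target odds: 0.01 ÷ 0.99 = 1/99.
Require 0.2ⁿ ≤ 1/99 ÷ 9 = 1/891.
0.2⁴ = 0.0016 is still above 1/891 but 0.2⁵ = 0.00032 is at or below it, so n = 5.

5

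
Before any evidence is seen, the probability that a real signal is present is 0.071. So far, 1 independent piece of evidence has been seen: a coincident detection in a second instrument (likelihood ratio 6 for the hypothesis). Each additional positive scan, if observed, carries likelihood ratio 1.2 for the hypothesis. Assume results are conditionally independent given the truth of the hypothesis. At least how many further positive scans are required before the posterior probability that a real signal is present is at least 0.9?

Prior odds = 0.071/0.929 = 71/929.
Bayes factor of the evidence already in hand = 6.
Odds after that evidence = (71/929) × 6 = 426/929.
Target odds = 0.9/0.1 = 9.
Need 1.2ⁿ ≥ 9 ÷ (426/929) = 2787/142.
1.2¹⁶ ≈18.4884 falls short of 2787/142 but 1.2¹⁷ ≈22.1861 reaches it, so n = 17.

17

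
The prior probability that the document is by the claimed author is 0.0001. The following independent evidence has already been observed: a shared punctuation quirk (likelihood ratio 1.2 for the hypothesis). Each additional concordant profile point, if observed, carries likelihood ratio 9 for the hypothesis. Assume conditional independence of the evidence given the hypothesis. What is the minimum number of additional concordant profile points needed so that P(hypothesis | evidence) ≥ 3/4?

Prior odds = 0.0001/0.9999 = 1/9999.
Bayes factor of the evidence already in hand = 1.2.
Odds after that evidence = (1/9999) × 1.2 = 2/16665.
Target odds = 0.75/0.25 = 3.
Need 9ⁿ ≥ 3 ÷ (2/16665) = 24997.5.
9⁴ = 6561 falls short of 24997.5 but 9⁵ = 59049 reaches it, so n = 5.

5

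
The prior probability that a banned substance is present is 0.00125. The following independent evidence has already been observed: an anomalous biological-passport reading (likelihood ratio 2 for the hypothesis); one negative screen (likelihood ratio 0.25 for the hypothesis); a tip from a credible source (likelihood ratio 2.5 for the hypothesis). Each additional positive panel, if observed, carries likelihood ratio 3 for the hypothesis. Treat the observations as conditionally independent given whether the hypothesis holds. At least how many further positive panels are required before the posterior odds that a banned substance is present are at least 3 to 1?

7

Prior odds = 0.00125/0.99875 = 1/799.
Combined Bayes factor of the evidence already in hand = 2 × 0.25 × 2.5 = 1.25.
Odds after that evidence = (1/799) × 1.25 = 5/3196.
Target odds = 3.
Need 3ⁿ ≥ 3 ÷ (5/3196) = 1917.6.
3⁶ = 729 falls short of 1917.6 but 3⁷ = 2187 reaches it, so n = 7.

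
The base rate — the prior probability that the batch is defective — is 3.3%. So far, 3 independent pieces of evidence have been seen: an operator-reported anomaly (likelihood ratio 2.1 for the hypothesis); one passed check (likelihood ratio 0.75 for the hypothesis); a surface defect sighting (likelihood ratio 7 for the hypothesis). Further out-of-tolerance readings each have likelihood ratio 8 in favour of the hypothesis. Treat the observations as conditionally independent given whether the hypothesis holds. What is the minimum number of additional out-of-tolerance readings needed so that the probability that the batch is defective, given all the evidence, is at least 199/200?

4

Prior odds = 0.033/0.967 = 33/967.
Combined Bayes factor of the evidence already in hand = 2.1 × 0.75 × 7 = 11.025.
Odds after that evidence = (33/967) × 11.025 = 14553/38680.
Target odds = 0.995/0.005 = 199.
Need 8ⁿ ≥ 199 ÷ (14553/38680) = 7697320/14553.
8³ = 512 falls short of 7697320/14553 but 8⁴ = 4096 reaches it, so n = 4.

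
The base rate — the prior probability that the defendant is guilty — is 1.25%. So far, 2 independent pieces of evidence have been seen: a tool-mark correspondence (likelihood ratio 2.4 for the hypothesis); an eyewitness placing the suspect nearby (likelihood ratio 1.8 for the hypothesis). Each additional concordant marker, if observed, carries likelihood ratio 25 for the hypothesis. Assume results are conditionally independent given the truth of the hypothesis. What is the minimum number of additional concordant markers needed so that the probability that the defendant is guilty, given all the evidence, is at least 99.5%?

3

Prior odds = 0.0125/0.9875 = 1/79.
Combined Bayes factor of the evidence already in hand = 2.4 × 1.8 = 4.32.
Odds after that evidence = (1/79) × 4.32 = 108/1975.
Target odds = 0.995/0.005 = 199.
Need 25ⁿ ≥ 199 ÷ (108/1975) = 393025/108.
25² = 625 falls short of 393025/108 but 25³ = 15625 reaches it, so n = 3.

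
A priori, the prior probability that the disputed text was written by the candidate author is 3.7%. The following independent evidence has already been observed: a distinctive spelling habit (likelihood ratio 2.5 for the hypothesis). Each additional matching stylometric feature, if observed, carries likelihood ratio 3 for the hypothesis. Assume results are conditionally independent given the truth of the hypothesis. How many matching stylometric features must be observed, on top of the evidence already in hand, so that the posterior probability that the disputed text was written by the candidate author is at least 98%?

6

Prior odds = 0.037/0.963 = 37/963.
Bayes factor of the evidence already in hand = 2.5.
Odds after that evidence = (37/963) × 2.5 = 185/1926.
Target odds = 0.98/0.02 = 49.
Need 3ⁿ ≥ 49 ÷ (185/1926) = 94374/185.
3⁵ = 243 falls short of 94374/185 but 3⁶ = 729 reaches it, so n = 6.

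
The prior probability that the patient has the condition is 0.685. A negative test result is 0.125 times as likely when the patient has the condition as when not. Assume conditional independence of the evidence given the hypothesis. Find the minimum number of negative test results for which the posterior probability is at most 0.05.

2

Prior odds = 0.685/0.315 = 137/63.
Likelihood ratio per negative test result = 0.125.
Target odds: 0.05 ÷ 0.95 = 1/19.
Need (137/63) × 0.125ⁿ ≤ 1/19, i.e. 0.125ⁿ ≤ 63/2603.
0.125¹ = 0.125 is still above 63/2603 but 0.125² = 0.015625 is at or below it, so n = 2.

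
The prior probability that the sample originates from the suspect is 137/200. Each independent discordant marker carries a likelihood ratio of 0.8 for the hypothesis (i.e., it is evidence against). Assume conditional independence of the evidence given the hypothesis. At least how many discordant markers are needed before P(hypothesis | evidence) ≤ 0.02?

Prior odds: 0.685 ÷ 0.315 = 137/63.
Likelihood ratio per discordant marker = 0.8.
Target odds: 0.02 ÷ 0.98 = 1/49.
Require 0.8ⁿ ≤ 1/49 ÷ (137/63) = 9/959.
0.8²⁰ ≈0.0115292 is still above 9/959 but 0.8²¹ ≈0.00922337 is at or below it, so n = 21.

21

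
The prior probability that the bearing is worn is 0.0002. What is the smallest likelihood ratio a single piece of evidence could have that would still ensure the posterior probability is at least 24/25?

Prior odds = 0.0002/0.9998 = 1/4999.
Target odds = 0.96/0.04 = 24.
Required Bayes factor = 24 ÷ (1/4999) = 119976.

119976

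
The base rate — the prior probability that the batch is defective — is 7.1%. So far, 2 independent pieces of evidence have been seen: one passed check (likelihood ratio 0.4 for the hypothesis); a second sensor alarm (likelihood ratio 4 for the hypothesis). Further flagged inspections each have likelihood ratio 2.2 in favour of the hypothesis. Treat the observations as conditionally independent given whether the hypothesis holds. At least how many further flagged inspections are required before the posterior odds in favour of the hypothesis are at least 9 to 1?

6

Prior odds = 0.071/0.929 = 71/929.
Combined Bayes factor of the evidence already in hand = 0.4 × 4 = 1.6.
Odds after that evidence = (71/929) × 1.6 = 568/4645.
Target odds = 9.
Need 2.2ⁿ ≥ 9 ÷ (568/4645) = 41805/568.
2.2⁵ = 51.53632 falls short of 41805/568 but 2.2⁶ = 1771561/15625 reaches it, so n = 6.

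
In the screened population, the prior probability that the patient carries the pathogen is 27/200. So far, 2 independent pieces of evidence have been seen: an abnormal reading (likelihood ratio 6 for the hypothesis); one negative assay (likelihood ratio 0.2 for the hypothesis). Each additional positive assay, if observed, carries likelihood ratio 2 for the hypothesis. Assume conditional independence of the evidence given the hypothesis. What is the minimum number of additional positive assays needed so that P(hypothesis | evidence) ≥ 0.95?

7

Prior odds = 0.135/0.865 = 27/173.
Combined Bayes factor of the evidence already in hand = 6 × 0.2 = 1.2.
Odds after that evidence = (27/173) × 1.2 = 162/865.
Target odds = 0.95/0.05 = 19.
Need 2ⁿ ≥ 19 ÷ (162/865) = 16435/162.
2⁶ = 64 falls short of 16435/162 but 2⁷ = 128 reaches it, so n = 7.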